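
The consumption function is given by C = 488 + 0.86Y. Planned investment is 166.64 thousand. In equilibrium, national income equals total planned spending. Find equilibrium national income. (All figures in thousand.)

Y = C + I = 488 + 0.86Y + 166.64
Y − 0.86Y = 654.64
0.14Y = 654.64, so Y = 654.64/0.14 = 4676

Y = 4676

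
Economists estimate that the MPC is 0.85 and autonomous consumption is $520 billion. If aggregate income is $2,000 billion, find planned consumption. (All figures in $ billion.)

C = 2220

C = 520 + 0.85(2000) = 520 + 1700 = 2220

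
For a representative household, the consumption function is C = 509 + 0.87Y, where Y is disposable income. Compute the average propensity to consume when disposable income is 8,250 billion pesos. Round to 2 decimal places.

C = 509 + 0.87(8250) = 7686.5
APC = C/Y = 7686.5/8250 = 0.93

APC = 0.93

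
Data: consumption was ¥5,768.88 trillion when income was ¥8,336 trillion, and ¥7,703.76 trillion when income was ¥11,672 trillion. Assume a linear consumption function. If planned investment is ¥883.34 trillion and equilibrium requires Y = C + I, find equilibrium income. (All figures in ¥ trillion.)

MPC = (7703.76 − 5768.88)/(11672 − 8336) = 1934.88/3336 = 0.58
a = 5768.88 − 0.58(8336) = 934
Equilibrium: Y = 934 + 0.58Y + 883.34
0.42Y = 1817.34, so Y = 1817.34/0.42 = 4327

Y = 4327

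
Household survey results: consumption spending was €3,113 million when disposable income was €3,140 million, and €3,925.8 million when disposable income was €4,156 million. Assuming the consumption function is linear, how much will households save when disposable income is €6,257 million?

S = 650.4

MPC = (3925.8 − 3113)/(4156 − 3140) = 812.8/1016 = 0.8
a = 3113 − 0.8(3140) = 3113 − 2512 = 601
C = 601 + 0.8(6257) = 5606.6
S = 6257 − 5606.6 = 650.4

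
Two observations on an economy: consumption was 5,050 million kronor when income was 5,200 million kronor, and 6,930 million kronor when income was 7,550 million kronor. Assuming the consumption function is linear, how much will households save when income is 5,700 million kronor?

S = 250

MPC = (6930 − 5050)/(7550 − 5200) = 1880/2350 = 0.8
a = 5050 − 0.8(5200) = 5050 − 4160 = 890
C = 890 + 0.8(5700) = 5450
S = 5700 − 5450 = 250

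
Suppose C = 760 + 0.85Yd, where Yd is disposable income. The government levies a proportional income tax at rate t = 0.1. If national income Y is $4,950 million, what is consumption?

Yd = (1 − 0.1)(4950) = 0.9(4950) = 4455
C = 760 + 0.85(4455) = 760 + 3786.75 = 4546.75

C = 4546.75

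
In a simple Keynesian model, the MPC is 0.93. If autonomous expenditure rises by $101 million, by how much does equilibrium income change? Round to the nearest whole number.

ΔY ≈ 1443

The multiplier is 1/(1 − MPC) = 1/0.07.
ΔY = 101/0.07 = 1442.86 ≈ 1443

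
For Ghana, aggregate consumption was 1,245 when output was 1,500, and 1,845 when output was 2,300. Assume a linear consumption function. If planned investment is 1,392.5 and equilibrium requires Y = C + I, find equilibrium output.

MPC = (1845 − 1245)/(2300 − 1500) = 600/800 = 0.75
a = 1245 − 0.75(1500) = 120
Equilibrium: Y = 120 + 0.75Y + 1392.5
0.25Y = 1512.5, so Y = 1512.5/0.25 = 6050

Y = 6050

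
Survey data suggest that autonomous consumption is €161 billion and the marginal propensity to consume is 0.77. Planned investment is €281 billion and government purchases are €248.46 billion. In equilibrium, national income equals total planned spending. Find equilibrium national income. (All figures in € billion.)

Y = C + I + G = 161 + 0.77Y + 281 + 248.46
Y − 0.77Y = 690.46
0.23Y = 690.46, so Y = 690.46/0.23 = 3002

Y = 3002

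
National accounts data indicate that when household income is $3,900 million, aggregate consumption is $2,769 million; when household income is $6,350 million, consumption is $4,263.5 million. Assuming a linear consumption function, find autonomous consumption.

MPC = ΔC/ΔY = (4263.5 − 2769)/(6350 − 3900) = 1494.5/2450 = 0.61
a = C − MPC·Y = 2769 − 0.61(3900) = 2769 − 2379 = 390

a = 390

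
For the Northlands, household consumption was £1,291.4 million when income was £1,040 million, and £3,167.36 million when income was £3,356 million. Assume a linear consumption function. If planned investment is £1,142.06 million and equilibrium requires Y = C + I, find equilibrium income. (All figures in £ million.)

Y = 8374

MPC = (3167.36 − 1291.4)/(3356 − 1040) = 1875.96/2316 = 0.81
a = 1291.4 − 0.81(1040) = 449
Equilibrium: Y = 449 + 0.81Y + 1142.06
0.19Y = 1591.06, so Y = 1591.06/0.19 = 8374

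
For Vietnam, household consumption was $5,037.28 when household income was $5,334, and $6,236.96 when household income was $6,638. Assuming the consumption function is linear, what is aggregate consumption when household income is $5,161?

C = 4878.12

MPC = (6236.96 − 5037.28)/(6638 − 5334) = 1199.68/1304 = 0.92
a = 5037.28 − 0.92(5334) = 5037.28 − 4907.28 = 130
C = 130 + 0.92(5161) = 130 + 4748.12 = 4878.12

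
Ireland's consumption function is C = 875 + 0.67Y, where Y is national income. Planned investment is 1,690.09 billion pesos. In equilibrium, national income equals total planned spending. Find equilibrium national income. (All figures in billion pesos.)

Y = C + I = 875 + 0.67Y + 1690.09
Y − 0.67Y = 2565.09
0.33Y = 2565.09, so Y = 2565.09/0.33 = 7773

Y = 7773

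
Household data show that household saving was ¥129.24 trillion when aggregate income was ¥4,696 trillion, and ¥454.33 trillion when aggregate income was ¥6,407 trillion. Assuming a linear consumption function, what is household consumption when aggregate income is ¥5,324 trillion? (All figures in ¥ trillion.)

C = 5075.44

MPS = ΔS/ΔY = (454.33 − 129.24)/(6407 − 4696) = 325.09/1711 = 0.19
MPC = 1 − MPS = 0.81
Autonomous saving = 129.24 − 0.19(4696) = -763, so a = 763
C = 763 + 0.81(5324) = 763 + 4312.44 = 5075.44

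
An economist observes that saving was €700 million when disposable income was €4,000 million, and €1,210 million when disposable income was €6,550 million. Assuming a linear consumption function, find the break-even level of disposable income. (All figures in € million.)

MPS = ΔS/ΔY = (1210 − 700)/(6550 − 4000) = 510/2550 = 0.2
MPC = 1 − MPS = 0.8
From S(4000) = 700: −a + 0.2(4000) = 700, so a = 800 − 700 = 100
Break-even (S = 0): Y = a/MPS = 100/0.2 = 500

Y = 500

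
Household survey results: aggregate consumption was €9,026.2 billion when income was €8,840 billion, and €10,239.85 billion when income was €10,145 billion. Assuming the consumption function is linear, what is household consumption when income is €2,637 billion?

C = 3257.41

MPC = (10239.85 − 9026.2)/(10145 − 8840) = 1213.65/1305 = 0.93
a = 9026.2 − 0.93(8840) = 9026.2 − 8221.2 = 805
C = 805 + 0.93(2637) = 805 + 2452.41 = 3257.41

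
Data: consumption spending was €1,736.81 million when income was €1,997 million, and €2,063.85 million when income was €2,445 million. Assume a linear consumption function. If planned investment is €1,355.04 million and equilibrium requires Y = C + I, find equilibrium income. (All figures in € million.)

MPC = (2063.85 − 1736.81)/(2445 − 1997) = 327.04/448 = 0.73
a = 1736.81 − 0.73(1997) = 279
Equilibrium: Y = 279 + 0.73Y + 1355.04
0.27Y = 1634.04, so Y = 1634.04/0.27 = 6052

Y = 6052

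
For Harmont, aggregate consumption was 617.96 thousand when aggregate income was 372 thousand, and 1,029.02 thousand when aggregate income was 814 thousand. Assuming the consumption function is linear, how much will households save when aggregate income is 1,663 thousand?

S = -155.59

MPC = (1029.02 − 617.96)/(814 − 372) = 411.06/442 = 0.93
a = 617.96 − 0.93(372) = 617.96 − 345.96 = 272
C = 272 + 0.93(1663) = 1818.59
S = 1663 − 1818.59 = -155.59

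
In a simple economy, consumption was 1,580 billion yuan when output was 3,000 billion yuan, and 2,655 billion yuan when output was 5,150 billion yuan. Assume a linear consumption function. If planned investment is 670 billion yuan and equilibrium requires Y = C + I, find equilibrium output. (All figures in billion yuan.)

MPC = (2655 − 1580)/(5150 − 3000) = 1075/2150 = 0.5
a = 1580 − 0.5(3000) = 80
Equilibrium: Y = 80 + 0.5Y + 670
0.5Y = 750, so Y = 750/0.5 = 1500

Y = 1500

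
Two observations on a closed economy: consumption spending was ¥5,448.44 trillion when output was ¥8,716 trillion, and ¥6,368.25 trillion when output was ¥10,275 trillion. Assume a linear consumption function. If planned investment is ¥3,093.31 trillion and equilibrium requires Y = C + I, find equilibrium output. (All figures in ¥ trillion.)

MPC = (6368.25 − 5448.44)/(10275 − 8716) = 919.81/1559 = 0.59
a = 5448.44 − 0.59(8716) = 306
Equilibrium: Y = 306 + 0.59Y + 3093.31
0.41Y = 3399.31, so Y = 3399.31/0.41 = 8291

Y = 8291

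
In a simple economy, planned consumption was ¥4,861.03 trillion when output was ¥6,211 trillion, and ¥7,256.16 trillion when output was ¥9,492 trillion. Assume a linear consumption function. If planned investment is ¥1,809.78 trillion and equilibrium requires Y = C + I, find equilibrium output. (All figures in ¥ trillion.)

Y = 7914

MPC = (7256.16 − 4861.03)/(9492 − 6211) = 2395.13/3281 = 0.73
a = 4861.03 − 0.73(6211) = 327
Equilibrium: Y = 327 + 0.73Y + 1809.78
0.27Y = 2136.78, so Y = 2136.78/0.27 = 7914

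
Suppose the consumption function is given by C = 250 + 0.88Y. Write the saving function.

S = Y − C = Y − (250 + 0.88Y) = -250 + (1 − 0.88)Y

S = -250 + 0.12Y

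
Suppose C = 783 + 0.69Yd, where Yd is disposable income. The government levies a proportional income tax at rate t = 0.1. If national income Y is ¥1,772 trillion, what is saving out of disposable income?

Yd = (1 − 0.1)(1772) = 0.9(1772) = 1594.8
C = 783 + 0.69(1594.8) = 783 + 1100.412 = 1883.412
S = Yd − C = 1594.8 − 1883.412 = -288.612

S = -288.612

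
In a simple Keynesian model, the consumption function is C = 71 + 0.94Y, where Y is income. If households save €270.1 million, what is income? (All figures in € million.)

S = Y − C = -71 + 0.06Y
-71 + 0.06Y = 270.1, so 0.06Y = 341.1 and Y = 5685

Y = 5685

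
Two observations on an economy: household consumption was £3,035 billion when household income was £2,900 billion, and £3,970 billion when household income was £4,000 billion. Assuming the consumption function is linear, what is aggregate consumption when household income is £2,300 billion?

C = 2525

MPC = (3970 − 3035)/(4000 − 2900) = 935/1100 = 0.85
a = 3035 − 0.85(2900) = 3035 − 2465 = 570
C = 570 + 0.85(2300) = 570 + 1955 = 2525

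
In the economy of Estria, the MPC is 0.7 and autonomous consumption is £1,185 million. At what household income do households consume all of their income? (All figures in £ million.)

Y = 3950

At break-even, C = Y: 1185 + 0.7Y = Y
0.3Y = 1185, so Y = 1185/0.3 = 3950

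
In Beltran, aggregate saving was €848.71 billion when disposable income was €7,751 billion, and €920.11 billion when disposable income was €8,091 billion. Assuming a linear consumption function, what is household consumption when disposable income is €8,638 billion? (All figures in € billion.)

MPS = ΔS/ΔY = (920.11 − 848.71)/(8091 − 7751) = 71.4/340 = 0.21
MPC = 1 − MPS = 0.79
Autonomous saving = 848.71 − 0.21(7751) = -779, so a = 779
C = 779 + 0.79(8638) = 779 + 6824.02 = 7603.02

C = 7603.02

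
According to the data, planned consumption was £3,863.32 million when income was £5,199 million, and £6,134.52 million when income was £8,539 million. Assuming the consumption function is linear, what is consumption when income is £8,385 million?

C = 6029.8

MPC = (6134.52 − 3863.32)/(8539 − 5199) = 2271.2/3340 = 0.68
a = 3863.32 − 0.68(5199) = 3863.32 − 3535.32 = 328
C = 328 + 0.68(8385) = 328 + 5701.8 = 6029.8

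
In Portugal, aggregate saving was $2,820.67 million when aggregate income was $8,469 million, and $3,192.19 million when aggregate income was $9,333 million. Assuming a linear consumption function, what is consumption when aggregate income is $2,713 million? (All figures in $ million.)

MPS = ΔS/ΔY = (3192.19 − 2820.67)/(9333 − 8469) = 371.52/864 = 0.43
MPC = 1 − MPS = 0.57
Autonomous saving = 2820.67 − 0.43(8469) = -821, so a = 821
C = 821 + 0.57(2713) = 821 + 1546.41 = 2367.41

C = 2367.41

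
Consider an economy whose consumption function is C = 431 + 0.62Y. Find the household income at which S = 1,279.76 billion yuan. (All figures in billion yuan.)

S = Y − C = -431 + 0.38Y
-431 + 0.38Y = 1279.76, so 0.38Y = 1710.76 and Y = 4502

Y = 4502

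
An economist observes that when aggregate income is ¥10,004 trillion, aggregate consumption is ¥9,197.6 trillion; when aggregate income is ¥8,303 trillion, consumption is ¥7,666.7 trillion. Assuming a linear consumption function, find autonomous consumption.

MPC = ΔC/ΔY = (9197.6 − 7666.7)/(10004 − 8303) = 1530.9/1701 = 0.9
a = C − MPC·Y = 7666.7 − 0.9(8303) = 7666.7 − 7472.7 = 194

a = 194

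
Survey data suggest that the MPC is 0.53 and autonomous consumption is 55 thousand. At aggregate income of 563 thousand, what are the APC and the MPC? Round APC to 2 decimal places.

MPC = 0.53 (the slope of the consumption function)
C = 55 + 0.53(563) = 353.39, so APC = 353.39/563 = 0.63

APC = 0.63; MPC = 0.53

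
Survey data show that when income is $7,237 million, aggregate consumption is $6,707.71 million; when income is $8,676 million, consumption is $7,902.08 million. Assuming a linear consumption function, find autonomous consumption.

MPC = ΔC/ΔY = (7902.08 − 6707.71)/(8676 − 7237) = 1194.37/1439 = 0.83
a = C − MPC·Y = 6707.71 − 0.83(7237) = 6707.71 − 6006.71 = 701

a = 701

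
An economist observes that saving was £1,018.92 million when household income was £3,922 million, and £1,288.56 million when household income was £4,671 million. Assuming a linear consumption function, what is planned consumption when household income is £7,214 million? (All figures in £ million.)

C = 5009.96

MPS = ΔS/ΔY = (1288.56 − 1018.92)/(4671 − 3922) = 269.64/749 = 0.36
MPC = 1 − MPS = 0.64
Autonomous saving = 1018.92 − 0.36(3922) = -393, so a = 393
C = 393 + 0.64(7214) = 393 + 4616.96 = 5009.96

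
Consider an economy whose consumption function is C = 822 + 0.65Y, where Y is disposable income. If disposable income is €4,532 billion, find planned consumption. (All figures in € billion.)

C = 822 + 0.65(4532) = 822 + 2945.8 = 3767.8

C = 3767.8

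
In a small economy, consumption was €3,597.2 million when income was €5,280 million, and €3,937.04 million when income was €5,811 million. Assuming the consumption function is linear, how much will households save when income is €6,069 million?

MPC = (3937.04 − 3597.2)/(5811 − 5280) = 339.84/531 = 0.64
a = 3597.2 − 0.64(5280) = 3597.2 − 3379.2 = 218
C = 218 + 0.64(6069) = 4102.16
S = 6069 − 4102.16 = 1966.84

S = 1966.84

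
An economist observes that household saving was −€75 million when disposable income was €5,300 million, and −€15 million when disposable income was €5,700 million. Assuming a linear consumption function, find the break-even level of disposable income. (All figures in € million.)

Y = 5800

MPS = ΔS/ΔY = (-15 − (-75))/(5700 − 5300) = 60/400 = 0.15
MPC = 1 − MPS = 0.85
From S(5300) = -75: −a + 0.15(5300) = -75, so a = 795 − (-75) = 870
Break-even (S = 0): Y = a/MPS = 870/0.15 = 5800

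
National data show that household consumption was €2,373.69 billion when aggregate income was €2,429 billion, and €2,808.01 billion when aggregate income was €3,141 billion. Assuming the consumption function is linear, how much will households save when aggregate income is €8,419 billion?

MPC = (2808.01 − 2373.69)/(3141 − 2429) = 434.32/712 = 0.61
a = 2373.69 − 0.61(2429) = 2373.69 − 1481.69 = 892
C = 892 + 0.61(8419) = 6027.59
S = 8419 − 6027.59 = 2391.41

S = 2391.41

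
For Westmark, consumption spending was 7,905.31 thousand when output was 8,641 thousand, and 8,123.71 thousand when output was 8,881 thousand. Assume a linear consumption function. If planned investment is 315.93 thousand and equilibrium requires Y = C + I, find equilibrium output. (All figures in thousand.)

MPC = (8123.71 − 7905.31)/(8881 − 8641) = 218.4/240 = 0.91
a = 7905.31 − 0.91(8641) = 42
Equilibrium: Y = 42 + 0.91Y + 315.93
0.09Y = 357.93, so Y = 357.93/0.09 = 3977

Y = 3977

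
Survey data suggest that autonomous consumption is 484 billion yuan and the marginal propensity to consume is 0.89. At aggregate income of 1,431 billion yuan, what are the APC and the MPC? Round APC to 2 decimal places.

MPC = 0.89 (the slope of the consumption function)
C = 484 + 0.89(1431) = 1757.59, so APC = 1757.59/1431 = 1.23

APC = 1.23; MPC = 0.89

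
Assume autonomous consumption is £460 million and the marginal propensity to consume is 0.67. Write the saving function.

S = Y − C = Y − (460 + 0.67Y) = -460 + (1 − 0.67)Y

S = -460 + 0.33Y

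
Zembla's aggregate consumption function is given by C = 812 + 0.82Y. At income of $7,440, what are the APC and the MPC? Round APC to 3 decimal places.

APC = 0.929; MPC = 0.82

MPC = 0.82 (the slope of the consumption function)
C = 812 + 0.82(7440) = 6912.8, so APC = 6912.8/7440 = 0.929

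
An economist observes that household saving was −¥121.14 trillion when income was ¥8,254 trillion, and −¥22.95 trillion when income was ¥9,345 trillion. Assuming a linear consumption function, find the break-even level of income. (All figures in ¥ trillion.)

Y = 9600

MPS = ΔS/ΔY = (-22.95 − (-121.14))/(9345 − 8254) = 98.19/1091 = 0.09
MPC = 1 − MPS = 0.91
From S(8254) = -121.14: −a + 0.09(8254) = -121.14, so a = 742.86 − (-121.14) = 864
Break-even (S = 0): Y = a/MPS = 864/0.09 = 9600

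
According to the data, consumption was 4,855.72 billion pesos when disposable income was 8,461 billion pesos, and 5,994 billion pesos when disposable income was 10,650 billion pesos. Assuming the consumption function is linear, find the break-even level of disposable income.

MPC = (5994 − 4855.72)/(10650 − 8461) = 1138.28/2189 = 0.52
a = 4855.72 − 0.52(8461) = 4855.72 − 4399.72 = 456
Break-even: Y = a/(1−MPC) = 456/0.48 = 950

Y = 950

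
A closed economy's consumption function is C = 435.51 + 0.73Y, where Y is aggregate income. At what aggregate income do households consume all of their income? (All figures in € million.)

Y = 1613

At break-even, C = Y: 435.51 + 0.73Y = Y
0.27Y = 435.51, so Y = 435.51/0.27 = 1613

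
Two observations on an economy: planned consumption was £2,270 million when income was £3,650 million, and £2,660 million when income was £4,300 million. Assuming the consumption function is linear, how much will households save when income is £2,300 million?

MPC = (2660 − 2270)/(4300 − 3650) = 390/650 = 0.6
a = 2270 − 0.6(3650) = 2270 − 2190 = 80
C = 80 + 0.6(2300) = 1460
S = 2300 − 1460 = 840

S = 840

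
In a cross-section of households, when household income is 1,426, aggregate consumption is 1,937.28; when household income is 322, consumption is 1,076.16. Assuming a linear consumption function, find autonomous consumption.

MPC = ΔC/ΔY = (1937.28 − 1076.16)/(1426 − 322) = 861.12/1104 = 0.78
a = C − MPC·Y = 1076.16 − 0.78(322) = 1076.16 − 251.16 = 825

a = 825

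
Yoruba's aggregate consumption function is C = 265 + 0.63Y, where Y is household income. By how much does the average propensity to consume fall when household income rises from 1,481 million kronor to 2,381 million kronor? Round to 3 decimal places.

At Y = 1481: C = 265 + 0.63(1481) = 1198.03, APC = 1198.03/1481 = 0.8089
At Y = 2381: C = 1765.03, APC = 1765.03/2381 = 0.7413
Fall in APC = 0.8089 − 0.7413 = 0.0676 ≈ 0.068

ΔAPC = 0.068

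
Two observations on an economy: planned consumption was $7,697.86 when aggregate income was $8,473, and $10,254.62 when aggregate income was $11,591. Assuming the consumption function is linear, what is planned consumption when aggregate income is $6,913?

MPC = (10254.62 − 7697.86)/(11591 − 8473) = 2556.76/3118 = 0.82
a = 7697.86 − 0.82(8473) = 7697.86 − 6947.86 = 750
C = 750 + 0.82(6913) = 750 + 5668.66 = 6418.66

C = 6418.66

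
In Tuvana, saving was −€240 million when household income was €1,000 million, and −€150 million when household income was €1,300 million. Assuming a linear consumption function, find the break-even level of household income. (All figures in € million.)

MPS = ΔS/ΔY = (-150 − (-240))/(1300 − 1000) = 90/300 = 0.3
MPC = 1 − MPS = 0.7
From S(1000) = -240: −a + 0.3(1000) = -240, so a = 300 − (-240) = 540
Break-even (S = 0): Y = a/MPS = 540/0.3 = 1800

Y = 1800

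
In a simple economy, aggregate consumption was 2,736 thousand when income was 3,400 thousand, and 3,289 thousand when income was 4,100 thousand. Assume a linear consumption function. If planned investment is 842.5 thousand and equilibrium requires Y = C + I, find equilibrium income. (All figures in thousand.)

MPC = (3289 − 2736)/(4100 − 3400) = 553/700 = 0.79
a = 2736 − 0.79(3400) = 50
Equilibrium: Y = 50 + 0.79Y + 842.5
0.21Y = 892.5, so Y = 892.5/0.21 = 4250

Y = 4250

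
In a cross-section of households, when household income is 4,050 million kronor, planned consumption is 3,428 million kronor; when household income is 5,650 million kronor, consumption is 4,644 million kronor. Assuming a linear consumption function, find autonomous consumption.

a = 350

MPC = ΔC/ΔY = (4644 − 3428)/(5650 − 4050) = 1216/1600 = 0.76
a = C − MPC·Y = 3428 − 0.76(4050) = 3428 − 3078 = 350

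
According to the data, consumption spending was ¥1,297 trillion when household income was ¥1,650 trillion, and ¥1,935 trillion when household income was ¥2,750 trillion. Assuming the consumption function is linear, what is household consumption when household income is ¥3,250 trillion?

MPC = (1935 − 1297)/(2750 − 1650) = 638/1100 = 0.58
a = 1297 − 0.58(1650) = 1297 − 957 = 340
C = 340 + 0.58(3250) = 340 + 1885 = 2225

C = 2225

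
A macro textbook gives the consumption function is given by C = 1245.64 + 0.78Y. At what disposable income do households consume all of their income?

At break-even, C = Y: 1245.64 + 0.78Y = Y
0.22Y = 1245.64, so Y = 1245.64/0.22 = 5662

Y = 5662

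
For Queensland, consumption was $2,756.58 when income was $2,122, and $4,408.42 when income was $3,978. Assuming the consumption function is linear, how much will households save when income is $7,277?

S = -67.53

MPC = (4408.42 − 2756.58)/(3978 − 2122) = 1651.84/1856 = 0.89
a = 2756.58 − 0.89(2122) = 2756.58 − 1888.58 = 868
C = 868 + 0.89(7277) = 7344.53
S = 7277 − 7344.53 = -67.53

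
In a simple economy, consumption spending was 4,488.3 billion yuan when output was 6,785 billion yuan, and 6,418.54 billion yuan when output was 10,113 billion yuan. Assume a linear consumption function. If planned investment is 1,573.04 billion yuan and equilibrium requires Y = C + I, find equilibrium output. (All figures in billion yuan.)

MPC = (6418.54 − 4488.3)/(10113 − 6785) = 1930.24/3328 = 0.58
a = 4488.3 − 0.58(6785) = 553
Equilibrium: Y = 553 + 0.58Y + 1573.04
0.42Y = 2126.04, so Y = 2126.04/0.42 = 5062

Y = 5062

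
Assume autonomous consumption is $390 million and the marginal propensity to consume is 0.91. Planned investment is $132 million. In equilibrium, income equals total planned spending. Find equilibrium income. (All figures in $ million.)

Y = 5800

Y = C + I = 390 + 0.91Y + 132
Y − 0.91Y = 522
0.09Y = 522, so Y = 522/0.09 = 5800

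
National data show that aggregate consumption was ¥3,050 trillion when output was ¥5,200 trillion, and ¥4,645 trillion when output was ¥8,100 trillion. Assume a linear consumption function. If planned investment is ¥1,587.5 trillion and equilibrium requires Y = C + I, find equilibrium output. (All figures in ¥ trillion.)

MPC = (4645 − 3050)/(8100 − 5200) = 1595/2900 = 0.55
a = 3050 − 0.55(5200) = 190
Equilibrium: Y = 190 + 0.55Y + 1587.5
0.45Y = 1777.5, so Y = 1777.5/0.45 = 3950

Y = 3950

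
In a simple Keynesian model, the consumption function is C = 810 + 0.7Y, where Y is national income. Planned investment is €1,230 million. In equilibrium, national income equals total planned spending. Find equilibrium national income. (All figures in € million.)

Y = C + I = 810 + 0.7Y + 1230
Y − 0.7Y = 2040
0.3Y = 2040, so Y = 2040/0.3 = 6800

Y = 6800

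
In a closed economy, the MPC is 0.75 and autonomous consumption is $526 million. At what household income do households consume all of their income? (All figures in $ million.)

Y = 2104

At break-even, C = Y: 526 + 0.75Y = Y
0.25Y = 526, so Y = 526/0.25 = 2104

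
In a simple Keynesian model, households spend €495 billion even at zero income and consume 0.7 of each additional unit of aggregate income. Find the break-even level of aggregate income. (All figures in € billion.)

Y = 1650

At break-even, C = Y: 495 + 0.7Y = Y
0.3Y = 495, so Y = 495/0.3 = 1650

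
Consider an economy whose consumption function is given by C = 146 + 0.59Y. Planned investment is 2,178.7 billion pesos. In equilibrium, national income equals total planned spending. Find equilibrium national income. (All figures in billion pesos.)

Y = 5670

Y = C + I = 146 + 0.59Y + 2178.7
Y − 0.59Y = 2324.7
0.41Y = 2324.7, so Y = 2324.7/0.41 = 5670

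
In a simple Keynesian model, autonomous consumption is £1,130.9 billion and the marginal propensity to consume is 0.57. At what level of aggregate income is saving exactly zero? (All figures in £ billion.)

Y = 2630

At break-even, C = Y: 1130.9 + 0.57Y = Y
0.43Y = 1130.9, so Y = 1130.9/0.43 = 2630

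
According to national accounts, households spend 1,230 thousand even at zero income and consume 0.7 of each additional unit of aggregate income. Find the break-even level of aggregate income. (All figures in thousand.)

At break-even, C = Y: 1230 + 0.7Y = Y
0.3Y = 1230, so Y = 1230/0.3 = 4100

Y = 4100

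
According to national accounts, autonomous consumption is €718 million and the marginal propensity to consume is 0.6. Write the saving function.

S = -718 + 0.4Y

S = Y − C = Y − (718 + 0.6Y) = -718 + (1 − 0.6)Y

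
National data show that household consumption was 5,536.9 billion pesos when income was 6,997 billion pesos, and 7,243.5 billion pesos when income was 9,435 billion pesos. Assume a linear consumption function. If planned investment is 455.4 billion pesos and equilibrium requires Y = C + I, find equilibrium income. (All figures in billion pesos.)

Y = 3648

MPC = (7243.5 − 5536.9)/(9435 − 6997) = 1706.6/2438 = 0.7
a = 5536.9 − 0.7(6997) = 639
Equilibrium: Y = 639 + 0.7Y + 455.4
0.3Y = 1094.4, so Y = 1094.4/0.3 = 3648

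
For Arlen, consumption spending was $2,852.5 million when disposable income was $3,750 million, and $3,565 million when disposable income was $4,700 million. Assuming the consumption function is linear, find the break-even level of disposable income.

Y = 160

MPC = (3565 − 2852.5)/(4700 − 3750) = 712.5/950 = 0.75
a = 2852.5 − 0.75(3750) = 2852.5 − 2812.5 = 40
Break-even: Y = a/(1−MPC) = 40/0.25 = 160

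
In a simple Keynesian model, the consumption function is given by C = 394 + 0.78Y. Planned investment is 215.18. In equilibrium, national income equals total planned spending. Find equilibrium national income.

Y = 2769

Y = C + I = 394 + 0.78Y + 215.18
Y − 0.78Y = 609.18
0.22Y = 609.18, so Y = 609.18/0.22 = 2769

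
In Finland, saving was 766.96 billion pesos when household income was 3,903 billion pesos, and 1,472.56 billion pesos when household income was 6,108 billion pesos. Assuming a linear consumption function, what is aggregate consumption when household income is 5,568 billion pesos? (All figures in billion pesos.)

C = 4268.24

MPS = ΔS/ΔY = (1472.56 − 766.96)/(6108 − 3903) = 705.6/2205 = 0.32
MPC = 1 − MPS = 0.68
Autonomous saving = 766.96 − 0.32(3903) = -482, so a = 482
C = 482 + 0.68(5568) = 482 + 3786.24 = 4268.24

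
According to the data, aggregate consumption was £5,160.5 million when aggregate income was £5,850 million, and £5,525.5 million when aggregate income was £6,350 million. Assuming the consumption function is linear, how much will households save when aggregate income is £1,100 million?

MPC = (5525.5 − 5160.5)/(6350 − 5850) = 365/500 = 0.73
a = 5160.5 − 0.73(5850) = 5160.5 − 4270.5 = 890
C = 890 + 0.73(1100) = 1693
S = 1100 − 1693 = -593

S = -593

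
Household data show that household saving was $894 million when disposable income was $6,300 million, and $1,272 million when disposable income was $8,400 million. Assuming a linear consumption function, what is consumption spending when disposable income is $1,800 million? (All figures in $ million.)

C = 1716

MPS = ΔS/ΔY = (1272 − 894)/(8400 − 6300) = 378/2100 = 0.18
MPC = 1 − MPS = 0.82
Autonomous saving = 894 − 0.18(6300) = -240, so a = 240
C = 240 + 0.82(1800) = 240 + 1476 = 1716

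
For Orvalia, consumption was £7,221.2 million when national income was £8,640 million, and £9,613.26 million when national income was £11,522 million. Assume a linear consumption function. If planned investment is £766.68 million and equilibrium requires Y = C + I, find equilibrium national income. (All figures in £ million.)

Y = 4804

MPC = (9613.26 − 7221.2)/(11522 − 8640) = 2392.06/2882 = 0.83
a = 7221.2 − 0.83(8640) = 50
Equilibrium: Y = 50 + 0.83Y + 766.68
0.17Y = 816.68, so Y = 816.68/0.17 = 4804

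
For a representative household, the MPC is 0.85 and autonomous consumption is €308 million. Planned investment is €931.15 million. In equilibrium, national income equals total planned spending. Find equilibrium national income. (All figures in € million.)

Y = 8261

Y = C + I = 308 + 0.85Y + 931.15
Y − 0.85Y = 1239.15
0.15Y = 1239.15, so Y = 1239.15/0.15 = 8261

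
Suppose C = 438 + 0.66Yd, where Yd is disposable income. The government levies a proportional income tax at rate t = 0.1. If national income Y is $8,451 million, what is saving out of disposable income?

Yd = (1 − 0.1)(8451) = 0.9(8451) = 7605.9
C = 438 + 0.66(7605.9) = 438 + 5019.894 = 5457.894
S = Yd − C = 7605.9 − 5457.894 = 2148.006

S = 2148.006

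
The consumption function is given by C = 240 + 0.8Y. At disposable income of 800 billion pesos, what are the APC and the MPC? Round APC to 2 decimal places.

MPC = 0.8 (the slope of the consumption function)
C = 240 + 0.8(800) = 880, so APC = 880/800 = 1.10

APC = 1.10; MPC = 0.8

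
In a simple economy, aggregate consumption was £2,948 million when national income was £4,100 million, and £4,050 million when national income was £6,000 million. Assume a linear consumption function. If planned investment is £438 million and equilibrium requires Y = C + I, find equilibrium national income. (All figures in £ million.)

Y = 2400

MPC = (4050 − 2948)/(6000 − 4100) = 1102/1900 = 0.58
a = 2948 − 0.58(4100) = 570
Equilibrium: Y = 570 + 0.58Y + 438
0.42Y = 1008, so Y = 1008/0.42 = 2400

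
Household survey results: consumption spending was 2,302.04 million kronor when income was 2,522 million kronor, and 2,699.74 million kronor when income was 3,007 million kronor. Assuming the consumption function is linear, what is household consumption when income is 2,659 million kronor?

MPC = (2699.74 − 2302.04)/(3007 − 2522) = 397.7/485 = 0.82
a = 2302.04 − 0.82(2522) = 2302.04 − 2068.04 = 234
C = 234 + 0.82(2659) = 234 + 2180.38 = 2414.38

C = 2414.38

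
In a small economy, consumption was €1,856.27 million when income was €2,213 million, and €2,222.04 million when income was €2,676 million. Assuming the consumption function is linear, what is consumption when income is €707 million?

MPC = (2222.04 − 1856.27)/(2676 − 2213) = 365.77/463 = 0.79
a = 1856.27 − 0.79(2213) = 1856.27 − 1748.27 = 108
C = 108 + 0.79(707) = 108 + 558.53 = 666.53

C = 666.53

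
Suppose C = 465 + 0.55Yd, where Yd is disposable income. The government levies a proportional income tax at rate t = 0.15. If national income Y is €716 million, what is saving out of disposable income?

Yd = (1 − 0.15)(716) = 0.85(716) = 608.6
C = 465 + 0.55(608.6) = 465 + 334.73 = 799.73
S = Yd − C = 608.6 − 799.73 = -191.13

S = -191.13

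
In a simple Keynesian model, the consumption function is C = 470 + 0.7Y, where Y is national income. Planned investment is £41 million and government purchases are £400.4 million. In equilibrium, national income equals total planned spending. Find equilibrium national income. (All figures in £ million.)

Y = C + I + G = 470 + 0.7Y + 41 + 400.4
Y − 0.7Y = 911.4
0.3Y = 911.4, so Y = 911.4/0.3 = 3038

Y = 3038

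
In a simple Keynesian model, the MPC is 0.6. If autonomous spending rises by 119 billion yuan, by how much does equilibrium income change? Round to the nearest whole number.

ΔY ≈ 298

The multiplier is 1/(1 − MPC) = 1/0.4.
ΔY = 119/0.4 = 297.50 ≈ 298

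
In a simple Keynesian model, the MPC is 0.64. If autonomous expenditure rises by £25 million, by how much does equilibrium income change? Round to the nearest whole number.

ΔY ≈ 69

The multiplier is 1/(1 − MPC) = 1/0.36.
ΔY = 25/0.36 = 69.44 ≈ 69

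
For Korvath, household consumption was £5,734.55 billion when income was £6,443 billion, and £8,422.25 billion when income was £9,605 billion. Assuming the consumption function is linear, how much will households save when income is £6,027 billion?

MPC = (8422.25 − 5734.55)/(9605 − 6443) = 2687.7/3162 = 0.85
a = 5734.55 − 0.85(6443) = 5734.55 − 5476.55 = 258
C = 258 + 0.85(6027) = 5380.95
S = 6027 − 5380.95 = 646.05

S = 646.05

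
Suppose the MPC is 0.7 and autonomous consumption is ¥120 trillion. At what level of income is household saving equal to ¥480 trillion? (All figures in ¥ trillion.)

S = Y − C = -120 + 0.3Y
-120 + 0.3Y = 480, so 0.3Y = 600 and Y = 2000

Y = 2000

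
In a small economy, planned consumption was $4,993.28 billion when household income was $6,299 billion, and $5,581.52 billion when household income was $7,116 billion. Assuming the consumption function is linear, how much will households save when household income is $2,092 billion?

S = 127.76

MPC = (5581.52 − 4993.28)/(7116 − 6299) = 588.24/817 = 0.72
a = 4993.28 − 0.72(6299) = 4993.28 − 4535.28 = 458
C = 458 + 0.72(2092) = 1964.24
S = 2092 − 1964.24 = 127.76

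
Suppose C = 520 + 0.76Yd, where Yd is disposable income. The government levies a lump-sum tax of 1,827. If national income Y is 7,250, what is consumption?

Yd = Y − T = 7250 − 1827 = 5423
C = 520 + 0.76(5423) = 520 + 4121.48 = 4641.48

C = 4641.48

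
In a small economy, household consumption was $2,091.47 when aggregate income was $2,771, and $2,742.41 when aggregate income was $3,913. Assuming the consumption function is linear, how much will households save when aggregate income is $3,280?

S = 898.4

MPC = (2742.41 − 2091.47)/(3913 − 2771) = 650.94/1142 = 0.57
a = 2091.47 − 0.57(2771) = 2091.47 − 1579.47 = 512
C = 512 + 0.57(3280) = 2381.6
S = 3280 − 2381.6 = 898.4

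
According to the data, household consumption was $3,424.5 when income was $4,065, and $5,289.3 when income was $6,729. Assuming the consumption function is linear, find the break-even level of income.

MPC = (5289.3 − 3424.5)/(6729 − 4065) = 1864.8/2664 = 0.7
a = 3424.5 − 0.7(4065) = 3424.5 − 2845.5 = 579
Break-even: Y = a/(1−MPC) = 579/0.3 = 1930

Y = 1930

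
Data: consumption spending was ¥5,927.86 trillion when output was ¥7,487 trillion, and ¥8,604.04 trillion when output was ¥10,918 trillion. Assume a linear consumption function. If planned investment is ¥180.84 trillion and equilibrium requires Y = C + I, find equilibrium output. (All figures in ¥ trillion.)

Y = 1222

MPC = (8604.04 − 5927.86)/(10918 − 7487) = 2676.18/3431 = 0.78
a = 5927.86 − 0.78(7487) = 88
Equilibrium: Y = 88 + 0.78Y + 180.84
0.22Y = 268.84, so Y = 268.84/0.22 = 1222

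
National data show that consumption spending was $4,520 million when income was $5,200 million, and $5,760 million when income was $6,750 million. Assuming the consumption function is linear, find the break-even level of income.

Y = 1800

MPC = (5760 − 4520)/(6750 − 5200) = 1240/1550 = 0.8
a = 4520 − 0.8(5200) = 4520 − 4160 = 360
Break-even: Y = a/(1−MPC) = 360/0.2 = 1800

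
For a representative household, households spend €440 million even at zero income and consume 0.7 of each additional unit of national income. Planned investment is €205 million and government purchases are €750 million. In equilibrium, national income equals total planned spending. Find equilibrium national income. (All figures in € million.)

Y = 4650

Y = C + I + G = 440 + 0.7Y + 205 + 750
Y − 0.7Y = 1395
0.3Y = 1395, so Y = 1395/0.3 = 4650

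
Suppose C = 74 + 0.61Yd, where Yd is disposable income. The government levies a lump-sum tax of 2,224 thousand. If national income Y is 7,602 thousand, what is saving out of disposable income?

Yd = Y − T = 7602 − 2224 = 5378
C = 74 + 0.61(5378) = 74 + 3280.58 = 3354.58
S = Yd − C = 5378 − 3354.58 = 2023.42

S = 2023.42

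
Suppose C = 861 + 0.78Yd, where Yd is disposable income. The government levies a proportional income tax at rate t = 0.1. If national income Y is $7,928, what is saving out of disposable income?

S = 708.744

Yd = (1 − 0.1)(7928) = 0.9(7928) = 7135.2
C = 861 + 0.78(7135.2) = 861 + 5565.456 = 6426.456
S = Yd − C = 7135.2 − 6426.456 = 708.744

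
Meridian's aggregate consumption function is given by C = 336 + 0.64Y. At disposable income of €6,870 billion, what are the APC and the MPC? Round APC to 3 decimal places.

MPC = 0.64 (the slope of the consumption function)
C = 336 + 0.64(6870) = 4732.8, so APC = 4732.8/6870 = 0.689

APC = 0.689; MPC = 0.64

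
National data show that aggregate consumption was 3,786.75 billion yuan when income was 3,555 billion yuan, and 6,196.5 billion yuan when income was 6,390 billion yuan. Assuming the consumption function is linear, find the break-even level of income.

Y = 5100

MPC = (6196.5 − 3786.75)/(6390 − 3555) = 2409.75/2835 = 0.85
a = 3786.75 − 0.85(3555) = 3786.75 − 3021.75 = 765
Break-even: Y = a/(1−MPC) = 765/0.15 = 5100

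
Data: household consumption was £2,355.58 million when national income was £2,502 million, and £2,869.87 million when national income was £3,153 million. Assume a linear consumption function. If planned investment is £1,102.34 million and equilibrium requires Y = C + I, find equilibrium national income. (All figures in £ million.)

Y = 7054

MPC = (2869.87 − 2355.58)/(3153 − 2502) = 514.29/651 = 0.79
a = 2355.58 − 0.79(2502) = 379
Equilibrium: Y = 379 + 0.79Y + 1102.34
0.21Y = 1481.34, so Y = 1481.34/0.21 = 7054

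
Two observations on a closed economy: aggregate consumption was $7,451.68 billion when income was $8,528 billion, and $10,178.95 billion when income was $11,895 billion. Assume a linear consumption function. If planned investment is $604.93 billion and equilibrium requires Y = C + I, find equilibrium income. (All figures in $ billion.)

MPC = (10178.95 − 7451.68)/(11895 − 8528) = 2727.27/3367 = 0.81
a = 7451.68 − 0.81(8528) = 544
Equilibrium: Y = 544 + 0.81Y + 604.93
0.19Y = 1148.93, so Y = 1148.93/0.19 = 6047

Y = 6047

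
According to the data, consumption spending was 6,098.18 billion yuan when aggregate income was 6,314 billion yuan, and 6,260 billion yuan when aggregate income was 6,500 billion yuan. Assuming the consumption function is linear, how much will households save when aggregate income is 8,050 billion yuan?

S = 441.5

MPC = (6260 − 6098.18)/(6500 − 6314) = 161.82/186 = 0.87
a = 6098.18 − 0.87(6314) = 6098.18 − 5493.18 = 605
C = 605 + 0.87(8050) = 7608.5
S = 8050 − 7608.5 = 441.5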